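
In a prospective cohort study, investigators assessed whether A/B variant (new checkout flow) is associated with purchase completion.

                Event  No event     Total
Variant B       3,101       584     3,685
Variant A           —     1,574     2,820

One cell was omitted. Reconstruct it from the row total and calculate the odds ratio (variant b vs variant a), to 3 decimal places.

6.708

The missing cell is in the unexposed row: 2820 − 1574 = 1246.
So a = 3101, b = 584, c = 1246, d = 1574.
OR = (a·d)/(b·c) = (3101 × 1574) / (584 × 1246) = 4880974 / 727664 = 6.70773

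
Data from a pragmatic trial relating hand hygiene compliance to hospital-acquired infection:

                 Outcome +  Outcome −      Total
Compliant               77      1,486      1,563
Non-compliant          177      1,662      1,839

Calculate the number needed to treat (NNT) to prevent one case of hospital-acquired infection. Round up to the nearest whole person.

22

Risk in treated group = 77/1563 = 0.04926; risk in control = 177/1839 = 0.09625.
Absolute risk reduction = 0.09625 − 0.04926 = 0.04698
NNT = 1 / ARR = 1 / 0.04698 = 21.284 → round up → 22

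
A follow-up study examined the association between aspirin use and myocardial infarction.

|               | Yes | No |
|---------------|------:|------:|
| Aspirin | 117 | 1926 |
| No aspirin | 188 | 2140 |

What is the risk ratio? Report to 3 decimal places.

Cells: a = 117, b = 1926, c = 188, d = 2140.
Risk in exposed = 117/2043 = 0.05727; risk in unexposed = 188/2328 = 0.08076.
RR = 0.05727 / 0.08076 = 0.70916
The risk is 29% lower among the exposed than among the unexposed.

0.709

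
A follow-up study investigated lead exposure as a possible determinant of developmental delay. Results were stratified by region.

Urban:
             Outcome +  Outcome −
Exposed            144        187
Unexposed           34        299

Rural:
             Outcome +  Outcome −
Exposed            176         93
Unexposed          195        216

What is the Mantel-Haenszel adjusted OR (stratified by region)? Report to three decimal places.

OR_MH = Σ(aᵢdᵢ/nᵢ) / Σ(bᵢcᵢ/nᵢ), where nᵢ is the stratum total.
Stratum 1 (Urban): n = 664; a·d/n = 144·299/664 = 64.8434; b·c/n = 187·34/664 = 9.5753
Stratum 2 (Rural): n = 680; a·d/n = 176·216/680 = 55.9059; b·c/n = 93·195/680 = 26.6691
OR_MH = (64.8434 + 55.9059) / (9.5753 + 26.6691) = 120.7493 / 36.2444 = 3.33153

3.332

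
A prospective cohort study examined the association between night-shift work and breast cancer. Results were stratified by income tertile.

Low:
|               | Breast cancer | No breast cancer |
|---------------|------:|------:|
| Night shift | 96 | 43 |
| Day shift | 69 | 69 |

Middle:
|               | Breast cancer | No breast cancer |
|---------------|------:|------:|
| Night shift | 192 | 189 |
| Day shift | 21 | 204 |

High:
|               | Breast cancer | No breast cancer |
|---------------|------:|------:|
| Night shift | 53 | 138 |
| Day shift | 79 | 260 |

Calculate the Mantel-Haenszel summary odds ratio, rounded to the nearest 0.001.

OR_MH = Σ(aᵢdᵢ/nᵢ) / Σ(bᵢcᵢ/nᵢ), where nᵢ is the stratum total.
Stratum 1 (Low): n = 277; a·d/n = 96·69/277 = 23.9134; b·c/n = 43·69/277 = 10.7112
Stratum 2 (Middle): n = 606; a·d/n = 192·204/606 = 64.6337; b·c/n = 189·21/606 = 6.5495
Stratum 3 (High): n = 530; a·d/n = 53·260/530 = 26.0000; b·c/n = 138·79/530 = 20.5698
OR_MH = (23.9134 + 64.6337 + 26.0000) / (10.7112 + 6.5495 + 20.5698) = 114.5470 / 37.8305 = 3.02790

3.028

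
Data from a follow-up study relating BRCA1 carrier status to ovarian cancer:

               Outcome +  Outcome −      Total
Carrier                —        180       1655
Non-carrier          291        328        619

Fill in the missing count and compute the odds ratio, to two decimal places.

The missing cell is in the exposed row: 1655 − 180 = 1475.
So a = 1475, b = 180, c = 291, d = 328.
OR = (a·d)/(b·c) = (1475 × 328) / (180 × 291) = 483800 / 52380 = 9.23635

9.24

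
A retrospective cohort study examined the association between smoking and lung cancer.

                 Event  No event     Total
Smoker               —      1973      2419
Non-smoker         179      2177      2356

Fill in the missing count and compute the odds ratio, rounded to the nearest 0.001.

The missing cell is in the exposed row: 2419 − 1973 = 446.
So a = 446, b = 1973, c = 179, d = 2177.
OR = (a·d)/(b·c) = (446 × 2177) / (1973 × 179) = 970942 / 353167 = 2.74924

2.749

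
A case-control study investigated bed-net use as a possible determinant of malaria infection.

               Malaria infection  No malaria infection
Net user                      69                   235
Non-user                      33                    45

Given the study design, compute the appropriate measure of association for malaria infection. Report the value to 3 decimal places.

0.400

Cells: a = 69, b = 235, c = 33, d = 45.
This is a case-control study: participants were sampled on outcome status, so risks in the source population cannot be estimated directly — relative risk is not valid here. The odds ratio is the appropriate measure.
OR = (a·d)/(b·c) = (69 × 45) / (235 × 33) = 3105 / 7755 = 0.40039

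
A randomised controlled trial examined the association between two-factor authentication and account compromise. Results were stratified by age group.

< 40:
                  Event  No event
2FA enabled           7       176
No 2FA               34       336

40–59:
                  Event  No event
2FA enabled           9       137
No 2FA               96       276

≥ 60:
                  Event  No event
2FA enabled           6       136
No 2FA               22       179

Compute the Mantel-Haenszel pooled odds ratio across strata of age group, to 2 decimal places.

OR_MH = Σ(aᵢdᵢ/nᵢ) / Σ(bᵢcᵢ/nᵢ), where nᵢ is the stratum total.
Stratum 1 (< 40): n = 553; a·d/n = 7·336/553 = 4.2532; b·c/n = 176·34/553 = 10.8210
Stratum 2 (40–59): n = 518; a·d/n = 9·276/518 = 4.7954; b·c/n = 137·96/518 = 25.3900
Stratum 3 (≥ 60): n = 343; a·d/n = 6·179/343 = 3.1312; b·c/n = 136·22/343 = 8.7230
OR_MH = (4.2532 + 4.7954 + 3.1312) / (10.8210 + 25.3900 + 8.7230) = 12.1797 / 44.9340 = 0.27106

0.27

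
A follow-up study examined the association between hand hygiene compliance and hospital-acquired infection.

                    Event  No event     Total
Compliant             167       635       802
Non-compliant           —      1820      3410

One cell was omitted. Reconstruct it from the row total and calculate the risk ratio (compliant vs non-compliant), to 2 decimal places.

0.45

The missing cell is in the unexposed row: 3410 − 1820 = 1590.
So a = 167, b = 635, c = 1590, d = 1820.
RR = [a/(a+b)] / [c/(c+d)] = (167/802) / (1590/3410) = 0.20823/0.46628 = 0.44658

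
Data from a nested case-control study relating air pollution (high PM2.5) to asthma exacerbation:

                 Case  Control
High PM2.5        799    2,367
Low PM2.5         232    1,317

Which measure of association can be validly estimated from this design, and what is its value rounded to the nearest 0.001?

Cells: a = 799, b = 2367, c = 232, d = 1317.
This is a nested case-control study: participants were sampled on outcome status, so risks in the source population cannot be estimated directly — relative risk is not valid here. The odds ratio is the appropriate measure.
OR = (a·d)/(b·c) = (799 × 1317) / (2367 × 232) = 1052283 / 549144 = 1.91622

1.916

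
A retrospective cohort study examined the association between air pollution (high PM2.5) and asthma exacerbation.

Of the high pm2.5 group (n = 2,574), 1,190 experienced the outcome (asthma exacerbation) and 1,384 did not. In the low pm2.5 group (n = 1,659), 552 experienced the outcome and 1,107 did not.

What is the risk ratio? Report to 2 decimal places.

From the description: a = 1190, b = 1384, c = 552, d = 1107.
Risk in exposed = 1190/2574 = 0.46232; risk in unexposed = 552/1659 = 0.33273.
RR = 0.46232 / 0.33273 = 1.38946
The risk among the exposed is 1.39 times that among the unexposed.

1.39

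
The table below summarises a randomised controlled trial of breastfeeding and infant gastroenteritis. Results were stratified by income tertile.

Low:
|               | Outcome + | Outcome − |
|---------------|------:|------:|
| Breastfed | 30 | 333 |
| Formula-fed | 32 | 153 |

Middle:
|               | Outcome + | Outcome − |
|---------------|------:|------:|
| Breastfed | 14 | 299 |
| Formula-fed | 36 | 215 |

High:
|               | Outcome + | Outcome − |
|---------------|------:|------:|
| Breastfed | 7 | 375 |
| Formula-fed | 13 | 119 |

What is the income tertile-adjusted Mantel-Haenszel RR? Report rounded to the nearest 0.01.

RR_MH = Σ(aᵢ·n₀ᵢ/nᵢ) / Σ(cᵢ·n₁ᵢ/nᵢ), with n₁ᵢ = aᵢ+bᵢ (exposed), n₀ᵢ = cᵢ+dᵢ (unexposed), nᵢ = n₁ᵢ+n₀ᵢ.
Stratum 1 (Low): n₁ = 363, n₀ = 185, n = 548; a·n₀/n = 30·185/548 = 10.1277; c·n₁/n = 32·363/548 = 21.1971
Stratum 2 (Middle): n₁ = 313, n₀ = 251, n = 564; a·n₀/n = 14·251/564 = 6.2305; c·n₁/n = 36·313/564 = 19.9787
Stratum 3 (High): n₁ = 382, n₀ = 132, n = 514; a·n₀/n = 7·132/514 = 1.7977; c·n₁/n = 13·382/514 = 9.6615
RR_MH = (10.1277 + 6.2305 + 1.7977) / (21.1971 + 19.9787 + 9.6615) = 18.1559 / 50.8373 = 0.35714

0.36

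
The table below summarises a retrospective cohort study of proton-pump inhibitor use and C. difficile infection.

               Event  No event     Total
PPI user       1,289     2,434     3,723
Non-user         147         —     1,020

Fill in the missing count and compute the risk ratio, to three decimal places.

2.402

The missing cell is in the unexposed row: 1020 − 147 = 873.
So a = 1289, b = 2434, c = 147, d = 873.
RR = [a/(a+b)] / [c/(c+d)] = (1289/3723) / (147/1020) = 0.34623/0.14412 = 2.40239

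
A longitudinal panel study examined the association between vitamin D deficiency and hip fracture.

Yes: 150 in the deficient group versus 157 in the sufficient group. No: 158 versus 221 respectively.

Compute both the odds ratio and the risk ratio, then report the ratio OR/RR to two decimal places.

1.14

From the description: a = 150, b = 158, c = 157, d = 221.
OR = (150·221)/(158·157) = 33150/24806 = 1.33637
Risk in exposed = 150/308 = 0.48701; risk in unexposed = 157/378 = 0.41534; RR = 1.17255
OR/RR = 1.33637 / 1.17255 = 1.13971
The outcome is not rare, so the OR lies further from 1 than the RR.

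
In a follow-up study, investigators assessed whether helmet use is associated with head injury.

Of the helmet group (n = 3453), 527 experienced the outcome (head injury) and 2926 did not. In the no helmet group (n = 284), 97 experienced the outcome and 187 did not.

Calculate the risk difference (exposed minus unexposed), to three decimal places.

From the description: a = 527, b = 2926, c = 97, d = 187.
Risk in exposed = 527/3453 = 0.152621; risk in unexposed = 97/284 = 0.341549.
Risk difference = 0.152621 − 0.341549 = -0.188928

-0.189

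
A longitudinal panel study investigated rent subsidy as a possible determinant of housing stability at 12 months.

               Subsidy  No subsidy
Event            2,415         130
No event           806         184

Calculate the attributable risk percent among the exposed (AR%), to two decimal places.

Reading the table with exposure as columns: a = 2415 (Subsidy, case), b = 806 (Subsidy, non-case), c = 130 (No subsidy, case), d = 184.
Risk in exposed = 2415/3221 = 0.74977; risk in unexposed = 130/314 = 0.41401.
RR = 0.74977/0.41401 = 1.81098
AR% = (RR − 1)/RR × 100 = (1.81098 − 1)/1.81098 × 100 = 44.7812%

44.78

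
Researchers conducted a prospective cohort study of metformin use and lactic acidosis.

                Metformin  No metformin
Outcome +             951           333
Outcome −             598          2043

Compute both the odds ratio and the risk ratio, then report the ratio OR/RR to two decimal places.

2.23

Reading the table with exposure as columns: a = 951 (Metformin, case), b = 598 (Metformin, non-case), c = 333 (No metformin, case), d = 2043.
OR = (951·2043)/(598·333) = 1942893/199134 = 9.75671
Risk in exposed = 951/1549 = 0.61394; risk in unexposed = 333/2376 = 0.14015; RR = 4.38058
OR/RR = 9.75671 / 4.38058 = 2.22727
The outcome is not rare, so the OR lies further from 1 than the RR.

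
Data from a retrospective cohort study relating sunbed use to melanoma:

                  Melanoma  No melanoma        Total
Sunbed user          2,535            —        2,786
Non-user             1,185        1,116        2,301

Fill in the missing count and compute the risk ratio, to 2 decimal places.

The missing cell is in the exposed row: 2786 − 2535 = 251.
So a = 2535, b = 251, c = 1185, d = 1116.
RR = [a/(a+b)] / [c/(c+d)] = (2535/2786) / (1185/2301) = 0.90991/0.51499 = 1.76683

1.77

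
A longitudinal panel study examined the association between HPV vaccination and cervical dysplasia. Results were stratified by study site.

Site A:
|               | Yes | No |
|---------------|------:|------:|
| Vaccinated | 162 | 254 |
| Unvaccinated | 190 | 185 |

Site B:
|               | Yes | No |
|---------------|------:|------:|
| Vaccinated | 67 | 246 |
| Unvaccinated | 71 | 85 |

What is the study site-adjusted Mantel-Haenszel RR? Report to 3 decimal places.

0.673

RR_MH = Σ(aᵢ·n₀ᵢ/nᵢ) / Σ(cᵢ·n₁ᵢ/nᵢ), with n₁ᵢ = aᵢ+bᵢ (exposed), n₀ᵢ = cᵢ+dᵢ (unexposed), nᵢ = n₁ᵢ+n₀ᵢ.
Stratum 1 (Site A): n₁ = 416, n₀ = 375, n = 791; a·n₀/n = 162·375/791 = 76.8015; c·n₁/n = 190·416/791 = 99.9241
Stratum 2 (Site B): n₁ = 313, n₀ = 156, n = 469; a·n₀/n = 67·156/469 = 22.2857; c·n₁/n = 71·313/469 = 47.3838
RR_MH = (76.8015 + 22.2857) / (99.9241 + 47.3838) = 99.0872 / 147.3079 = 0.67265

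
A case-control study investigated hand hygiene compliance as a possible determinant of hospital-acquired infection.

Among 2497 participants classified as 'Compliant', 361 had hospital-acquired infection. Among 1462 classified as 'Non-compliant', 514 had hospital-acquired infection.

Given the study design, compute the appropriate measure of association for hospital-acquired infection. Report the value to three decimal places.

From the description: a = 361, b = 2136, c = 514, d = 948.
This is a case-control study: participants were sampled on outcome status, so risks in the source population cannot be estimated directly — relative risk is not valid here. The odds ratio is the appropriate measure.
OR = (a·d)/(b·c) = (361 × 948) / (2136 × 514) = 342228 / 1097904 = 0.31171

0.312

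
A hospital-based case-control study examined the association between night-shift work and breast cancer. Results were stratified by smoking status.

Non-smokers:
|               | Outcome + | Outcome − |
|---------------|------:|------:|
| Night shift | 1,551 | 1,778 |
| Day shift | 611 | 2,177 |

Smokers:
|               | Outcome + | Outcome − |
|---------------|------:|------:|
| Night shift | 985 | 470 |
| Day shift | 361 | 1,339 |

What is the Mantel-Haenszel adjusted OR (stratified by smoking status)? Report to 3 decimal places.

4.192

OR_MH = Σ(aᵢdᵢ/nᵢ) / Σ(bᵢcᵢ/nᵢ), where nᵢ is the stratum total.
Stratum 1 (Non-smokers): n = 6117; a·d/n = 1551·2177/6117 = 551.9907; b·c/n = 1778·611/6117 = 177.5965
Stratum 2 (Smokers): n = 3155; a·d/n = 985·1339/3155 = 418.0396; b·c/n = 470·361/3155 = 53.7781
OR_MH = (551.9907 + 418.0396) / (177.5965 + 53.7781) = 970.0303 / 231.3747 = 4.19247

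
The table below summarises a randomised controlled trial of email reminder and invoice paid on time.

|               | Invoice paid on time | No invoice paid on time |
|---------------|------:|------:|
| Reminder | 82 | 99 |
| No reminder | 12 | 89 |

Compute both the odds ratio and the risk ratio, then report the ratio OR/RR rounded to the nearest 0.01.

1.61

Cells: a = 82, b = 99, c = 12, d = 89.
OR = (82·89)/(99·12) = 7298/1188 = 6.14310
Risk in exposed = 82/181 = 0.45304; risk in unexposed = 12/101 = 0.11881; RR = 3.81308
OR/RR = 6.14310 / 3.81308 = 1.61106
The outcome is not rare, so the OR lies further from 1 than the RR.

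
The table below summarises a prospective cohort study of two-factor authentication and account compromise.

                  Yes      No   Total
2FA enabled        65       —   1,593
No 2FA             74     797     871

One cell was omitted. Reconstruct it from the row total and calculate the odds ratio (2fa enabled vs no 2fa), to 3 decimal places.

The missing cell is in the exposed row: 1593 − 65 = 1528.
So a = 65, b = 1528, c = 74, d = 797.
OR = (a·d)/(b·c) = (65 × 797) / (1528 × 74) = 51805 / 113072 = 0.45816

0.458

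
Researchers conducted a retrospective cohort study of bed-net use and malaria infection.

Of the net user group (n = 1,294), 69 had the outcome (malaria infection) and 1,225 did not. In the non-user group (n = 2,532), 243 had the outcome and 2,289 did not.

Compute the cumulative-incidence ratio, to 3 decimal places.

From the description: a = 69, b = 1225, c = 243, d = 2289.
Risk in exposed = 69/1294 = 0.05332; risk in unexposed = 243/2532 = 0.09597.
RR = 0.05332 / 0.09597 = 0.55561
The risk is 44% lower among the exposed than among the unexposed.

0.556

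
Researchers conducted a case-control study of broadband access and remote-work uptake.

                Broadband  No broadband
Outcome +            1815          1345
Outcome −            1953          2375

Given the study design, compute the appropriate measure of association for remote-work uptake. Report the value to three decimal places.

Reading the table with exposure as columns: a = 1815 (Broadband, case), b = 1953 (Broadband, non-case), c = 1345 (No broadband, case), d = 2375.
This is a case-control study: participants were sampled on outcome status, so risks in the source population cannot be estimated directly — relative risk is not valid here. The odds ratio is the appropriate measure.
OR = (a·d)/(b·c) = (1815 × 2375) / (1953 × 1345) = 4310625 / 2626785 = 1.64103

1.641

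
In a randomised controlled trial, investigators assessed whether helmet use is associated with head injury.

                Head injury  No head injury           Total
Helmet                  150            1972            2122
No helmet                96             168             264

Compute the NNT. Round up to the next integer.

4

Risk in treated group = 150/2122 = 0.07069; risk in control = 96/264 = 0.36364.
Absolute risk reduction = 0.36364 − 0.07069 = 0.29295
NNT = 1 / ARR = 1 / 0.29295 = 3.414 → round up → 4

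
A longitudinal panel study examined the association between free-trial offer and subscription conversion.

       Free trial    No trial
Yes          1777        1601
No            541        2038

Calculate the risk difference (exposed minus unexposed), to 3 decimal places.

Reading the table with exposure as columns: a = 1777 (Free trial, case), b = 541 (Free trial, non-case), c = 1601 (No trial, case), d = 2038.
Risk in exposed = 1777/2318 = 0.766609; risk in unexposed = 1601/3639 = 0.439956.
Risk difference = 0.766609 − 0.439956 = 0.326653

0.327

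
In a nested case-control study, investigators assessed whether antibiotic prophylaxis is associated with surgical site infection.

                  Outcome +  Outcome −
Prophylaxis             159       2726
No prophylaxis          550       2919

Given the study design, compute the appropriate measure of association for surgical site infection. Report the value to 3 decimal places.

Cells: a = 159, b = 2726, c = 550, d = 2919.
This is a nested case-control study: participants were sampled on outcome status, so risks in the source population cannot be estimated directly — relative risk is not valid here. The odds ratio is the appropriate measure.
OR = (a·d)/(b·c) = (159 × 2919) / (2726 × 550) = 464121 / 1499300 = 0.30956

0.310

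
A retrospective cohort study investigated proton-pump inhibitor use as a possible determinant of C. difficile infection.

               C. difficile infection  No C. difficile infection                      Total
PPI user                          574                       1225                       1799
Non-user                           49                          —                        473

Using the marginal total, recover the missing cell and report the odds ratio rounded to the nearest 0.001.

The missing cell is in the unexposed row: 473 − 49 = 424.
So a = 574, b = 1225, c = 49, d = 424.
OR = (a·d)/(b·c) = (574 × 424) / (1225 × 49) = 243376 / 60025 = 4.05458

4.055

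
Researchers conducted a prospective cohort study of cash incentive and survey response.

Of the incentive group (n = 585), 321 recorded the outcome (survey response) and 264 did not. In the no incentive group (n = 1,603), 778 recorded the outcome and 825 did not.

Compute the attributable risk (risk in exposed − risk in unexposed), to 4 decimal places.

0.0634

From the description: a = 321, b = 264, c = 778, d = 825.
Risk in exposed = 321/585 = 0.548718; risk in unexposed = 778/1603 = 0.485340.
Risk difference = 0.548718 − 0.485340 = 0.063378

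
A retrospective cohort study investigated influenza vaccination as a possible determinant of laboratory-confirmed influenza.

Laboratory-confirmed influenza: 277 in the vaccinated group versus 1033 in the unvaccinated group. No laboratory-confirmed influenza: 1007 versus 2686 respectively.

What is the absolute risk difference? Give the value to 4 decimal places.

-0.0620

From the description: a = 277, b = 1007, c = 1033, d = 2686.
Risk in exposed = 277/1284 = 0.215732; risk in unexposed = 1033/3719 = 0.277763.
Risk difference = 0.215732 − 0.277763 = -0.062031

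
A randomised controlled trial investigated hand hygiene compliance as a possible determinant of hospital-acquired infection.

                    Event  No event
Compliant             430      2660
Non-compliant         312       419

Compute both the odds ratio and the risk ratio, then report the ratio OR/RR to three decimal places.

0.666

Cells: a = 430, b = 2660, c = 312, d = 419.
OR = (430·419)/(2660·312) = 180170/829920 = 0.21709
Risk in exposed = 430/3090 = 0.13916; risk in unexposed = 312/731 = 0.42681; RR = 0.32604
OR/RR = 0.21709 / 0.32604 = 0.66585
The outcome is not rare, so the OR lies further from 1 than the RR.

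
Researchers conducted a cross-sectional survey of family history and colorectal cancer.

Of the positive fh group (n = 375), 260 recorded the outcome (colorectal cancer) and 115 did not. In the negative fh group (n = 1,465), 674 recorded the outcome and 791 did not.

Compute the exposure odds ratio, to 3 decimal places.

2.653

From the description: a = 260, b = 115, c = 674, d = 791.
OR = (a·d)/(b·c) = (260 × 791) / (115 × 674) = 205660 / 77510 = 2.65334
The odds of colorectal cancer are about 2.65 times as high in the positive fh group.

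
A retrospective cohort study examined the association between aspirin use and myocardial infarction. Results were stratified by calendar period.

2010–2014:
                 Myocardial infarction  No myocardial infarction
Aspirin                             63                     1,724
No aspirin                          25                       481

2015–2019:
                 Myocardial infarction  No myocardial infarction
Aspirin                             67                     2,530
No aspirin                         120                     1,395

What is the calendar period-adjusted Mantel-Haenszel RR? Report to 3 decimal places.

RR_MH = Σ(aᵢ·n₀ᵢ/nᵢ) / Σ(cᵢ·n₁ᵢ/nᵢ), with n₁ᵢ = aᵢ+bᵢ (exposed), n₀ᵢ = cᵢ+dᵢ (unexposed), nᵢ = n₁ᵢ+n₀ᵢ.
Stratum 1 (2010–2014): n₁ = 1787, n₀ = 506, n = 2293; a·n₀/n = 63·506/2293 = 13.9023; c·n₁/n = 25·1787/2293 = 19.4832
Stratum 2 (2015–2019): n₁ = 2597, n₀ = 1515, n = 4112; a·n₀/n = 67·1515/4112 = 24.6851; c·n₁/n = 120·2597/4112 = 75.7879
RR_MH = (13.9023 + 24.6851) / (19.4832 + 75.7879) = 38.5874 / 95.2711 = 0.40503

0.405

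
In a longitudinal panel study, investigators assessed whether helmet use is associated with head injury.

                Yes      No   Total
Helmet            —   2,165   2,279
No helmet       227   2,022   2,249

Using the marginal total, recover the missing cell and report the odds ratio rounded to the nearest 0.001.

0.469

The missing cell is in the exposed row: 2279 − 2165 = 114.
So a = 114, b = 2165, c = 227, d = 2022.
OR = (a·d)/(b·c) = (114 × 2022) / (2165 × 227) = 230508 / 491455 = 0.46903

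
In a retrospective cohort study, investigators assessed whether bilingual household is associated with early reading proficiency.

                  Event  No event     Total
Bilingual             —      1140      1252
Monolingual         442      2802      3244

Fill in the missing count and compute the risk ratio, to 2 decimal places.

0.66

The missing cell is in the exposed row: 1252 − 1140 = 112.
So a = 112, b = 1140, c = 442, d = 2802.
RR = [a/(a+b)] / [c/(c+d)] = (112/1252) / (442/3244) = 0.08946/0.13625 = 0.65656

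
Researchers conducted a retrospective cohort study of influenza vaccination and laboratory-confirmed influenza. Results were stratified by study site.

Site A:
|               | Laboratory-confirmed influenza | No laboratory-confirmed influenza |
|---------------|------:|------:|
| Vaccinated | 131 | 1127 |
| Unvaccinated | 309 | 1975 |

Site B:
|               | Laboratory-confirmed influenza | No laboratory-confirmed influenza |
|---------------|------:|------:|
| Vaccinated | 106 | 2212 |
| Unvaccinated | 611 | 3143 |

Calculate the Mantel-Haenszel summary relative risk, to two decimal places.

0.44

RR_MH = Σ(aᵢ·n₀ᵢ/nᵢ) / Σ(cᵢ·n₁ᵢ/nᵢ), with n₁ᵢ = aᵢ+bᵢ (exposed), n₀ᵢ = cᵢ+dᵢ (unexposed), nᵢ = n₁ᵢ+n₀ᵢ.
Stratum 1 (Site A): n₁ = 1258, n₀ = 2284, n = 3542; a·n₀/n = 131·2284/3542 = 84.4732; c·n₁/n = 309·1258/3542 = 109.7465
Stratum 2 (Site B): n₁ = 2318, n₀ = 3754, n = 6072; a·n₀/n = 106·3754/6072 = 65.5343; c·n₁/n = 611·2318/6072 = 233.2507
RR_MH = (84.4732 + 65.5343) / (109.7465 + 233.2507) = 150.0074 / 342.9971 = 0.43734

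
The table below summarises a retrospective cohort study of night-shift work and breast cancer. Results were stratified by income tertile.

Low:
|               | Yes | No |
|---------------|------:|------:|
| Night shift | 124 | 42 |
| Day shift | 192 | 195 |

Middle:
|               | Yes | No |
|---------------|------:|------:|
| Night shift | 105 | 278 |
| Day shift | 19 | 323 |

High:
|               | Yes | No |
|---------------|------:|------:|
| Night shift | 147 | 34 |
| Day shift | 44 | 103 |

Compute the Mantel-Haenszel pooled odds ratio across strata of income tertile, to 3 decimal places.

5.171

OR_MH = Σ(aᵢdᵢ/nᵢ) / Σ(bᵢcᵢ/nᵢ), where nᵢ is the stratum total.
Stratum 1 (Low): n = 553; a·d/n = 124·195/553 = 43.7251; b·c/n = 42·192/553 = 14.5823
Stratum 2 (Middle): n = 725; a·d/n = 105·323/725 = 46.7793; b·c/n = 278·19/725 = 7.2855
Stratum 3 (High): n = 328; a·d/n = 147·103/328 = 46.1616; b·c/n = 34·44/328 = 4.5610
OR_MH = (43.7251 + 46.7793 + 46.1616) / (14.5823 + 7.2855 + 4.5610) = 136.6660 / 26.4288 = 5.17111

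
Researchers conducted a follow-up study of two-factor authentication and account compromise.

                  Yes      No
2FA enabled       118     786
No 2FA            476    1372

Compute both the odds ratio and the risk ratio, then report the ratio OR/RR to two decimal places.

Cells: a = 118, b = 786, c = 476, d = 1372.
OR = (118·1372)/(786·476) = 161896/374136 = 0.43272
Risk in exposed = 118/904 = 0.13053; risk in unexposed = 476/1848 = 0.25758; RR = 0.50677
OR/RR = 0.43272 / 0.50677 = 0.85388
The outcome is not rare, so the OR lies further from 1 than the RR.

0.85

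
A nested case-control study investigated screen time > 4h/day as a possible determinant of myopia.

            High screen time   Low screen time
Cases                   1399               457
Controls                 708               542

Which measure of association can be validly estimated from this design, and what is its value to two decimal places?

Reading the table with exposure as columns: a = 1399 (High screen time, case), b = 708 (High screen time, non-case), c = 457 (Low screen time, case), d = 542.
This is a nested case-control study: participants were sampled on outcome status, so risks in the source population cannot be estimated directly — relative risk is not valid here. The odds ratio is the appropriate measure.
OR = (a·d)/(b·c) = (1399 × 542) / (708 × 457) = 758258 / 323556 = 2.34351

2.34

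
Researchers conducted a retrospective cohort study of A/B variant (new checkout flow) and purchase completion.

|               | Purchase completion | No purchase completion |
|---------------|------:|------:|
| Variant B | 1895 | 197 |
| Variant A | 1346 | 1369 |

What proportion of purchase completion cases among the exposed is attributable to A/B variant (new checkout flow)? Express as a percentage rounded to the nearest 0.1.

Cells: a = 1895, b = 197, c = 1346, d = 1369.
Risk in exposed = 1895/2092 = 0.90583; risk in unexposed = 1346/2715 = 0.49576.
RR = 0.90583/0.49576 = 1.82714
AR% = (RR − 1)/RR × 100 = (1.82714 − 1)/1.82714 × 100 = 45.2697%

45.3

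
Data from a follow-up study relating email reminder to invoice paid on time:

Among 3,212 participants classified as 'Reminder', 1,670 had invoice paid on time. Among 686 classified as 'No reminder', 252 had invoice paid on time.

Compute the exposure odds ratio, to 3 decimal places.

1.865

From the description: a = 1670, b = 1542, c = 252, d = 434.
OR = (a·d)/(b·c) = (1670 × 434) / (1542 × 252) = 724780 / 388584 = 1.86518
The odds of invoice paid on time are about 1.87 times as high in the reminder group.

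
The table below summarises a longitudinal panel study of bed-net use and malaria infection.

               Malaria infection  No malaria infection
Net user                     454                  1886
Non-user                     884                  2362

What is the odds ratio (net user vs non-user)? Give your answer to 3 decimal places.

0.643

Cells: a = 454, b = 1886, c = 884, d = 2362.
OR = (a·d)/(b·c) = (454 × 2362) / (1886 × 884) = 1072348 / 1667224 = 0.64319
Exposure is associated with lower odds of malaria infection (OR = 0.64 < 1).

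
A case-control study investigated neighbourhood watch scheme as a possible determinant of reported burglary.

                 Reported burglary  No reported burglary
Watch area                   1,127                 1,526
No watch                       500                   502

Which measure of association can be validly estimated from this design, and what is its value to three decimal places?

0.741

Cells: a = 1127, b = 1526, c = 500, d = 502.
This is a case-control study: participants were sampled on outcome status, so risks in the source population cannot be estimated directly — relative risk is not valid here. The odds ratio is the appropriate measure.
OR = (a·d)/(b·c) = (1127 × 502) / (1526 × 500) = 565754 / 763000 = 0.74149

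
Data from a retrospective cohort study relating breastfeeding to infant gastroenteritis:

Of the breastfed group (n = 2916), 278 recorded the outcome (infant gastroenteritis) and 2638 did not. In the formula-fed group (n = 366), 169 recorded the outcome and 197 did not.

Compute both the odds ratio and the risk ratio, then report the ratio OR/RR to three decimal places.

From the description: a = 278, b = 2638, c = 169, d = 197.
OR = (278·197)/(2638·169) = 54766/445822 = 0.12284
Risk in exposed = 278/2916 = 0.09534; risk in unexposed = 169/366 = 0.46175; RR = 0.20647
OR/RR = 0.12284 / 0.20647 = 0.59497
The outcome is not rare, so the OR lies further from 1 than the RR.

0.595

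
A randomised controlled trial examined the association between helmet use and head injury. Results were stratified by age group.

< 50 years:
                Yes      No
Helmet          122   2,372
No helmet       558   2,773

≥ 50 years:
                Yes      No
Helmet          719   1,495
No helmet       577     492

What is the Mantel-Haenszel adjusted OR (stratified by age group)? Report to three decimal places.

0.338

OR_MH = Σ(aᵢdᵢ/nᵢ) / Σ(bᵢcᵢ/nᵢ), where nᵢ is the stratum total.
Stratum 1 (< 50 years): n = 5825; a·d/n = 122·2773/5825 = 58.0783; b·c/n = 2372·558/5825 = 227.2233
Stratum 2 (≥ 50 years): n = 3283; a·d/n = 719·492/3283 = 107.7514; b·c/n = 1495·577/3283 = 262.7521
OR_MH = (58.0783 + 107.7514) / (227.2233 + 262.7521) = 165.8297 / 489.9754 = 0.33845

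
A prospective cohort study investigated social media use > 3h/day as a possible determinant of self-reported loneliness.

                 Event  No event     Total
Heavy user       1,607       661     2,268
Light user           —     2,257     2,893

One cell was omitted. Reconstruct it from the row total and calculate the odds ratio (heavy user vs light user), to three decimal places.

8.628

The missing cell is in the unexposed row: 2893 − 2257 = 636.
So a = 1607, b = 661, c = 636, d = 2257.
OR = (a·d)/(b·c) = (1607 × 2257) / (661 × 636) = 3626999 / 420396 = 8.62758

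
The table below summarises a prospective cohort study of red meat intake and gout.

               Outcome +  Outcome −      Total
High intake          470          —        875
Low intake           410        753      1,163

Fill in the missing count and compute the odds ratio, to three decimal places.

2.131

The missing cell is in the exposed row: 875 − 470 = 405.
So a = 470, b = 405, c = 410, d = 753.
OR = (a·d)/(b·c) = (470 × 753) / (405 × 410) = 353910 / 166050 = 2.13135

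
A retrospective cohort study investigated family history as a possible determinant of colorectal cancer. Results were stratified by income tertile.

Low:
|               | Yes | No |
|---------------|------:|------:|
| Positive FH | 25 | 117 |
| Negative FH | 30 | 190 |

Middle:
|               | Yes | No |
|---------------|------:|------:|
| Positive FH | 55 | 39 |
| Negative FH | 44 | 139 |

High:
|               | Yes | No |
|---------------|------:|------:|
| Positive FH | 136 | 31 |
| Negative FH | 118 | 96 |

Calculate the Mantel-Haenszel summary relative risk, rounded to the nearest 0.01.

1.63

RR_MH = Σ(aᵢ·n₀ᵢ/nᵢ) / Σ(cᵢ·n₁ᵢ/nᵢ), with n₁ᵢ = aᵢ+bᵢ (exposed), n₀ᵢ = cᵢ+dᵢ (unexposed), nᵢ = n₁ᵢ+n₀ᵢ.
Stratum 1 (Low): n₁ = 142, n₀ = 220, n = 362; a·n₀/n = 25·220/362 = 15.1934; c·n₁/n = 30·142/362 = 11.7680
Stratum 2 (Middle): n₁ = 94, n₀ = 183, n = 277; a·n₀/n = 55·183/277 = 36.3357; c·n₁/n = 44·94/277 = 14.9314
Stratum 3 (High): n₁ = 167, n₀ = 214, n = 381; a·n₀/n = 136·214/381 = 76.3885; c·n₁/n = 118·167/381 = 51.7218
RR_MH = (15.1934 + 36.3357 + 76.3885) / (11.7680 + 14.9314 + 51.7218) = 127.9176 / 78.4211 = 1.63116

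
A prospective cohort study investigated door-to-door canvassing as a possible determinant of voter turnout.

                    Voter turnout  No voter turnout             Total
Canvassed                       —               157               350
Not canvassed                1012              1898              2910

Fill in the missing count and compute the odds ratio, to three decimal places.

2.306

The missing cell is in the exposed row: 350 − 157 = 193.
So a = 193, b = 157, c = 1012, d = 1898.
OR = (a·d)/(b·c) = (193 × 1898) / (157 × 1012) = 366314 / 158884 = 2.30554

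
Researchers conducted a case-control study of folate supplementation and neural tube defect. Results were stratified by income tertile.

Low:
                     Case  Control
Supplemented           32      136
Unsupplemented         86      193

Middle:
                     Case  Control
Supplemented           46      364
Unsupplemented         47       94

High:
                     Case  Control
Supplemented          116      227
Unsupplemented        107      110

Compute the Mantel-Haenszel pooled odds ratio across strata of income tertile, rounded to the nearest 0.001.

0.442

OR_MH = Σ(aᵢdᵢ/nᵢ) / Σ(bᵢcᵢ/nᵢ), where nᵢ is the stratum total.
Stratum 1 (Low): n = 447; a·d/n = 32·193/447 = 13.8166; b·c/n = 136·86/447 = 26.1655
Stratum 2 (Middle): n = 551; a·d/n = 46·94/551 = 7.8475; b·c/n = 364·47/551 = 31.0490
Stratum 3 (High): n = 560; a·d/n = 116·110/560 = 22.7857; b·c/n = 227·107/560 = 43.3732
OR_MH = (13.8166 + 7.8475 + 22.7857) / (26.1655 + 31.0490 + 43.3732) = 44.4498 / 100.5878 = 0.44190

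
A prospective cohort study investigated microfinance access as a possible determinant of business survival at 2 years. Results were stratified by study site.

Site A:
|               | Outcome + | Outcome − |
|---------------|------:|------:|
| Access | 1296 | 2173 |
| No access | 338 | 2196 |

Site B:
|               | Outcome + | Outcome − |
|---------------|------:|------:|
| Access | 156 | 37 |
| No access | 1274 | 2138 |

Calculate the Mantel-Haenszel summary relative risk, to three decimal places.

RR_MH = Σ(aᵢ·n₀ᵢ/nᵢ) / Σ(cᵢ·n₁ᵢ/nᵢ), with n₁ᵢ = aᵢ+bᵢ (exposed), n₀ᵢ = cᵢ+dᵢ (unexposed), nᵢ = n₁ᵢ+n₀ᵢ.
Stratum 1 (Site A): n₁ = 3469, n₀ = 2534, n = 6003; a·n₀/n = 1296·2534/6003 = 547.0705; c·n₁/n = 338·3469/6003 = 195.3227
Stratum 2 (Site B): n₁ = 193, n₀ = 3412, n = 3605; a·n₀/n = 156·3412/3605 = 147.6483; c·n₁/n = 1274·193/3605 = 68.2058
RR_MH = (547.0705 + 147.6483) / (195.3227 + 68.2058) = 694.7187 / 263.5285 = 2.63622

2.636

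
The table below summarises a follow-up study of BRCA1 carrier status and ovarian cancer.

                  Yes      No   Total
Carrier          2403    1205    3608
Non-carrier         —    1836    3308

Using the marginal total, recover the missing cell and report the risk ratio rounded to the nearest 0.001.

1.497

The missing cell is in the unexposed row: 3308 − 1836 = 1472.
So a = 2403, b = 1205, c = 1472, d = 1836.
RR = [a/(a+b)] / [c/(c+d)] = (2403/3608) / (1472/3308) = 0.66602/0.44498 = 1.49674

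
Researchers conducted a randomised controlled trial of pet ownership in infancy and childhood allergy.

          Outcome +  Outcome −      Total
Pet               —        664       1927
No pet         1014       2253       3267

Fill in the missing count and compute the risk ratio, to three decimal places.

The missing cell is in the exposed row: 1927 − 664 = 1263.
So a = 1263, b = 664, c = 1014, d = 2253.
RR = [a/(a+b)] / [c/(c+d)] = (1263/1927) / (1014/3267) = 0.65542/0.31038 = 2.11170

2.112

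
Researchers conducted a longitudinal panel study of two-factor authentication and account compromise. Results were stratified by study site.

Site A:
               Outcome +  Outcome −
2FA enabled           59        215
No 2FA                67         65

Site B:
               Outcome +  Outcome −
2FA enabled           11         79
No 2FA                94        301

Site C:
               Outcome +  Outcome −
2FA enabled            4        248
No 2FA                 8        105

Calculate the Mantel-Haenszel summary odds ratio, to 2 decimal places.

0.31

OR_MH = Σ(aᵢdᵢ/nᵢ) / Σ(bᵢcᵢ/nᵢ), where nᵢ is the stratum total.
Stratum 1 (Site A): n = 406; a·d/n = 59·65/406 = 9.4458; b·c/n = 215·67/406 = 35.4803
Stratum 2 (Site B): n = 485; a·d/n = 11·301/485 = 6.8268; b·c/n = 79·94/485 = 15.3113
Stratum 3 (Site C): n = 365; a·d/n = 4·105/365 = 1.1507; b·c/n = 248·8/365 = 5.4356
OR_MH = (9.4458 + 6.8268 + 1.1507) / (35.4803 + 15.3113 + 5.4356) = 17.4233 / 56.2273 = 0.30987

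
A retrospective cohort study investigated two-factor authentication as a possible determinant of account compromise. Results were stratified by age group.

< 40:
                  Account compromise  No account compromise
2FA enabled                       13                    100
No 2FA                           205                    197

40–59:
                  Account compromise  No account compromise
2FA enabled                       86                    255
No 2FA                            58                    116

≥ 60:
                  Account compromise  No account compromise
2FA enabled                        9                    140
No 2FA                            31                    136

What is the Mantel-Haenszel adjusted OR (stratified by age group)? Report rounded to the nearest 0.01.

0.34

OR_MH = Σ(aᵢdᵢ/nᵢ) / Σ(bᵢcᵢ/nᵢ), where nᵢ is the stratum total.
Stratum 1 (< 40): n = 515; a·d/n = 13·197/515 = 4.9728; b·c/n = 100·205/515 = 39.8058
Stratum 2 (40–59): n = 515; a·d/n = 86·116/515 = 19.3709; b·c/n = 255·58/515 = 28.7184
Stratum 3 (≥ 60): n = 316; a·d/n = 9·136/316 = 3.8734; b·c/n = 140·31/316 = 13.7342
OR_MH = (4.9728 + 19.3709 + 3.8734) / (39.8058 + 28.7184 + 13.7342) = 28.2171 / 82.2584 = 0.34303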